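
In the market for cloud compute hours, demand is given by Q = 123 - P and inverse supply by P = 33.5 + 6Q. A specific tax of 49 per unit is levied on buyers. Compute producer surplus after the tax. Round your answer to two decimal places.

100.42

Rewriting demand in inverse form: P = 123 - Q.
Without the tax, 123 - Q = 33.5 + 6Q so Q* = 12.7857 and P* = 110.2143.
With the tax, buyers' net willingness to pay falls by 49: (123 - 49) - Q = 33.5 + 6Q, so Q_t = 5.7857. Buyers pay P_b = 117.2143; sellers receive P_s = P_b - 49 = 68.2143.
Producer surplus is the triangle above supply below P_s: (1/2)(5.7857)(68.2143 - 33.5) = 100.4235.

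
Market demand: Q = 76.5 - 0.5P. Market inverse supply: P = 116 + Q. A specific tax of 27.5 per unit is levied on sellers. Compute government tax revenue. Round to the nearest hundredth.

87.08

Rewriting demand in inverse form: P = 153 - 2Q.
Without the tax, 153 - 2Q = 116 + Q so Q* = 12.3333 and P* = 128.3333.
A tax on sellers shifts supply up by 27.5: 153 - 2Q = 116 + Q + 27.5, so Q_t = 3.1667. Buyers pay P_b = 146.6667; sellers receive P_s = P_b - 27.5 = 119.1667.
Revenue is the tax times quantity traded: 27.5 x 3.1667 = 87.0833.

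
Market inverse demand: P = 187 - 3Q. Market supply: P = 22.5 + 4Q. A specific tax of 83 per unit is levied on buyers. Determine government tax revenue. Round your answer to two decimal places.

Without the tax, 187 - 3Q = 22.5 + 4Q so Q* = 23.5 and P* = 116.5.
A tax on buyers shifts demand down by 83: (187 - 83) - 3Q = 22.5 + 4Q, so Q_t = 11.6429. Buyers pay P_b = 152.0714; sellers receive P_s = P_b - 83 = 69.0714.
Tax revenue = t x Q_t = 83 x 11.6429 = 966.3571.

966.36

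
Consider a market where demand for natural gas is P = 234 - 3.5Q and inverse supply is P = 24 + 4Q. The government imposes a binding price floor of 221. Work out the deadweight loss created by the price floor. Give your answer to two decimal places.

Without the control, 234 - 3.5Q = 24 + 4Q so Q* = 28 and P* = 136.
At the floor price 221, quantity demanded is (234 - 221)/3.5 = 3.7143; demand is the short side, so Q = 3.7143 trades at P = 221.
At Q = 3.7143 the demand price is 221 and the supply price is 38.8571. Deadweight loss is the triangle between the curves from 3.7143 to 28: (1/2)(221 - 38.8571)(28 - 3.7143) = 2211.7347.

2211.73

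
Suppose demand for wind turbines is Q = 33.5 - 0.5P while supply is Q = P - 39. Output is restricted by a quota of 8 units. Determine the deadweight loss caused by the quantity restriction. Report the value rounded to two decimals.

Rewriting demand in inverse form: P = 67 - 2Q.
Rewriting supply in inverse form: P = 39 + Q.
Without the quota, 67 - 2Q = 39 + Q gives Q* = 9.3333.
At Q = 8 the demand price is 67 - 2(8) = 51 and the supply price is 39 + (8) = 47.
Deadweight loss is the triangle between the curves from 8 to 9.3333: (1/2)(51 - 47)(9.3333 - 8) = 2.6667.

2.67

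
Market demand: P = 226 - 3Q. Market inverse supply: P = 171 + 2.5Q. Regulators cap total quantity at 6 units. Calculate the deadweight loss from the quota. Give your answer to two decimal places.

Unrestricted equilibrium: Q* = (226 - 171)/(3 + 2.5) = 10.
At Q = 6 the demand price is 226 - 3(6) = 208 and the supply price is 171 + 2.5(6) = 186.
DWL = (1/2)(gap between curves at 6) x (Q* - 6) = (1/2)(22)(4) = 44.

44.00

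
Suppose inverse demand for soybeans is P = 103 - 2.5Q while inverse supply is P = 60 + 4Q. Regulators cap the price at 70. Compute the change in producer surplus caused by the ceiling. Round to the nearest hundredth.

-75.03

Without the control, 103 - 2.5Q = 60 + 4Q so Q* = 6.6154 and P* = 86.4615.
At P = 70, sellers supply (70 - 60)/4 = 2.5 while buyers want more, so the quantity traded is 2.5 at price 70.
PS goes from (1/2)(6.6154)(26.4615) = 87.5266 to 12.5 (computed as (70 - 60)(2.5) - (1/2)(4)(2.5)^2), a change of -75.0266.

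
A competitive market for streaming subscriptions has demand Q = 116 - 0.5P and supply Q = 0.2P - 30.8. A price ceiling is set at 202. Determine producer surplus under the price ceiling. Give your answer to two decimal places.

Rewriting demand in inverse form: P = 232 - 2Q.
Rewriting supply in inverse form: P = 154 + 5Q.
Without the control, 232 - 2Q = 154 + 5Q so Q* = 11.1429 and P* = 209.7143.
At the ceiling price 202, quantity supplied is (202 - 154)/5 = 9.6; supply is the short side, so Q = 9.6 trades at P = 202.
PS is the triangle above supply below 202: (1/2)(9.6)(202 - 154) = 230.4.

230.40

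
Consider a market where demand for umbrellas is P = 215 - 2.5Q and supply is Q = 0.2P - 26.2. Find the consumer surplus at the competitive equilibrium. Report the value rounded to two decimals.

Rewriting supply in inverse form: P = 131 + 5Q.
Equilibrium: 215 - 2.5Q = 131 + 5Q, so Q* = 11.2 and P* = 187.
The demand choke price is 215, so CS = (1/2)(Q*)(215 - P*) = (1/2)(11.2)(28) = 156.8.

156.80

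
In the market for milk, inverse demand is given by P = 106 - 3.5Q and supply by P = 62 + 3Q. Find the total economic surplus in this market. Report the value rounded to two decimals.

Set 106 - 3.5Q = 62 + 3Q, which gives 44 = 6.5Q, so Q* = 6.7692 and P* = 106 - 3.5(6.7692) = 82.3077.
CS = (1/2)(6.7692)(23.6923) = 80.1893 and PS = (1/2)(6.7692)(20.3077) = 68.7337, so total surplus = 148.9231.

148.92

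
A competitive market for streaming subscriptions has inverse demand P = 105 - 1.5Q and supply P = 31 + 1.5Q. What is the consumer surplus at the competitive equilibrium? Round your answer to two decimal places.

456.33

Equilibrium: 105 - 1.5Q = 31 + 1.5Q, so Q* = 24.6667 and P* = 68.
Consumer surplus is the triangle under demand above P*: (1/2)(24.6667)(105 - 68) = (1/2)(24.6667)(37) = 456.3333.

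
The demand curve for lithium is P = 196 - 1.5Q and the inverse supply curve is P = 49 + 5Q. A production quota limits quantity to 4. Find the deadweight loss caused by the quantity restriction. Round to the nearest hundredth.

1126.23

Without the quota, 196 - 1.5Q = 49 + 5Q gives Q* = 22.6154.
At Q = 4 the demand price is 196 - 1.5(4) = 190 and the supply price is 49 + 5(4) = 69.
Deadweight loss is the triangle between the curves from 4 to 22.6154: (1/2)(190 - 69)(22.6154 - 4) = 1126.2308.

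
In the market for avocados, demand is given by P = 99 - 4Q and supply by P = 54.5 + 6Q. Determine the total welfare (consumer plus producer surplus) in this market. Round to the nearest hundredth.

Equilibrium: 99 - 4Q = 54.5 + 6Q, so Q* = 4.45 and P* = 81.2.
Total surplus is the full triangle between the curves from 0 to Q*: (1/2)(4.45)(99 - 54.5) = 99.0125.

99.01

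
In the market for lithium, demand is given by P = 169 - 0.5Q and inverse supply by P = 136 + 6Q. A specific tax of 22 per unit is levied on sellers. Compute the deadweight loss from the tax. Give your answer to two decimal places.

Without the tax, 169 - 0.5Q = 136 + 6Q so Q* = 5.0769 and P* = 166.4615.
With the tax, sellers need 22 more per unit: 169 - 0.5Q = 136 + 6Q + 22, so Q_t = 1.6923. Buyers pay P_b = 168.1538; sellers receive P_s = P_b - 22 = 146.1538.
The welfare triangle lost has base Q* - Q_t = 3.3846 and height t = 22, so DWL = (1/2)(3.3846)(22) = 37.2308.

37.23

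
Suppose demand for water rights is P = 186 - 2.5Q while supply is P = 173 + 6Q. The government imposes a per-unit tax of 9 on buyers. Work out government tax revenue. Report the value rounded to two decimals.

Pre-tax equilibrium: 186 - 2.5Q = 173 + 6Q gives Q* = 1.5294, P* = 182.1765.
With the tax, buyers' net willingness to pay falls by 9: (186 - 9) - 2.5Q = 173 + 6Q, so Q_t = 0.4706. Buyers pay P_b = 184.8235; sellers receive P_s = P_b - 9 = 175.8235.
Revenue is the tax times quantity traded: 9 x 0.4706 = 4.2353.

4.24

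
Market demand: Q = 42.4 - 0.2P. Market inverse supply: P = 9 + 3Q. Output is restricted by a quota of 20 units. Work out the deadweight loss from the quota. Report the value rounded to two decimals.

115.56

Rewriting demand in inverse form: P = 212 - 5Q.
Unrestricted equilibrium: Q* = (212 - 9)/(5 + 3) = 25.375.
At Q = 20 the demand price is 212 - 5(20) = 112 and the supply price is 9 + 3(20) = 69.
Deadweight loss is the triangle between the curves from 20 to 25.375: (1/2)(112 - 69)(25.375 - 20) = 115.5625.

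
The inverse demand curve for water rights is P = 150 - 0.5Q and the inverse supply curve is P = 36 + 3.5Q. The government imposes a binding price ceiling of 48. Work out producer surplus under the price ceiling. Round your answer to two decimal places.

20.57

Free-market equilibrium: 150 - 0.5Q = 36 + 3.5Q gives Q* = 28.5, P* = 135.75.
At the ceiling price 48, quantity supplied is (48 - 36)/3.5 = 3.4286; supply is the short side, so Q = 3.4286 trades at P = 48.
PS is the triangle above supply below 48: (1/2)(3.4286)(48 - 36) = 20.5714.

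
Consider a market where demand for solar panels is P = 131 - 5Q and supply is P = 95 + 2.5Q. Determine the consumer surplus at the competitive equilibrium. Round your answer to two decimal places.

57.60

Setting demand equal to supply, 36 = 7.5Q, so Q* = 4.8 and P* = 107.
CS is the area between the demand curve and P* from 0 to Q*: (1/2)(4.8)(24) = 57.6.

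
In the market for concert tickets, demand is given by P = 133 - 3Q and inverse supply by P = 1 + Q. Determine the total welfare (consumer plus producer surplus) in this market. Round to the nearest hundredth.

2178.00

Equilibrium: 133 - 3Q = 1 + Q, so Q* = 33 and P* = 34.
CS = (1/2)(33)(99) = 1633.5 and PS = (1/2)(33)(33) = 544.5, so total surplus = 2178.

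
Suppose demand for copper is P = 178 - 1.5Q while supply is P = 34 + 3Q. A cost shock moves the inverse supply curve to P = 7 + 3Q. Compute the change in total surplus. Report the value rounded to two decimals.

Initial equilibrium: Q_0 = 32, P_0 = 130; CS_0 = (1/2)(32)(48) = 768, PS_0 = (1/2)(32)(96) = 1536.
New equilibrium: 178 - 1.5Q = 7 + 3Q gives Q_1 = 38, P_1 = 121; CS_1 = 1083, PS_1 = 2166.
Change in total surplus = (1083 + 2166) - (768 + 1536) = 945.

945.00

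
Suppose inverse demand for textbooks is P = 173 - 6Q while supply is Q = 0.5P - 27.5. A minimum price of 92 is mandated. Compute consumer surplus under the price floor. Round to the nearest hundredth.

Rewriting supply in inverse form: P = 55 + 2Q.
Without the control, 173 - 6Q = 55 + 2Q so Q* = 14.75 and P* = 84.5.
At the floor price 92, quantity demanded is (173 - 92)/6 = 13.5; demand is the short side, so Q = 13.5 trades at P = 92.
CS is the triangle under demand above 92: (1/2)(13.5)(173 - 92) = 546.75.

546.75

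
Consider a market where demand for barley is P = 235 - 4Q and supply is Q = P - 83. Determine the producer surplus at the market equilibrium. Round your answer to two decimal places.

Rewriting supply in inverse form: P = 83 + Q.
Equilibrium: 235 - 4Q = 83 + Q, so Q* = 30.4 and P* = 113.4.
Producer surplus is the triangle above supply below P*: (1/2)(30.4)(113.4 - 83) = (1/2)(30.4)(30.4) = 462.08.

462.08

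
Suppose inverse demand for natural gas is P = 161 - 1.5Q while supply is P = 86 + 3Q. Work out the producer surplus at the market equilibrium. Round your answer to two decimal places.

Set 161 - 1.5Q = 86 + 3Q, which gives 75 = 4.5Q, so Q* = 16.6667 and P* = 161 - 1.5(16.6667) = 136.
The supply curve's price intercept is 86, so PS = (1/2)(Q*)(P* - 86) = (1/2)(16.6667)(50) = 416.6667.

416.67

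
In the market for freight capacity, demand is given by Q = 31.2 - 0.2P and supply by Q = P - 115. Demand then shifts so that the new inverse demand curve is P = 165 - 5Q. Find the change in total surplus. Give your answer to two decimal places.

68.25

Rewriting demand in inverse form: P = 156 - 5Q.
Rewriting supply in inverse form: P = 115 + Q.
Initial equilibrium: Q_0 = 6.8333, P_0 = 121.8333; CS_0 = (1/2)(6.8333)(34.1667) = 116.7361, PS_0 = (1/2)(6.8333)(6.8333) = 23.3472.
New equilibrium: 165 - 5Q = 115 + Q gives Q_1 = 8.3333, P_1 = 123.3333; CS_1 = 173.6111, PS_1 = 34.7222.
Change in total surplus = (173.6111 + 34.7222) - (116.7361 + 23.3472) = 68.25.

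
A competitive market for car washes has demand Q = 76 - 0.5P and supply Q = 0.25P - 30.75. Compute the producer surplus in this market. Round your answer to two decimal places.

46.72

Rewriting demand in inverse form: P = 152 - 2Q.
Rewriting supply in inverse form: P = 123 + 4Q.
Setting demand equal to supply, 29 = 6Q, so Q* = 4.8333 and P* = 142.3333.
The supply curve's price intercept is 123, so PS = (1/2)(Q*)(P* - 123) = (1/2)(4.8333)(19.3333) = 46.7222.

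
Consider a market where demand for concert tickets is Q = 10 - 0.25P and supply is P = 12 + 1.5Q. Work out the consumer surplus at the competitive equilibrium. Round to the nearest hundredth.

Rewriting demand in inverse form: P = 40 - 4Q.
Set 40 - 4Q = 12 + 1.5Q, which gives 28 = 5.5Q, so Q* = 5.0909 and P* = 40 - 4(5.0909) = 19.6364.
CS is the area between the demand curve and P* from 0 to Q*: (1/2)(5.0909)(20.3636) = 51.8347.

51.83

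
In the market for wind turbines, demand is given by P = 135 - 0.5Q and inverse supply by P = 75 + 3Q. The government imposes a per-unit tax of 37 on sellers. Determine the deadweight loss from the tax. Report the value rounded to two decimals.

Without the tax, 135 - 0.5Q = 75 + 3Q so Q* = 17.1429 and P* = 126.4286.
A tax on sellers shifts supply up by 37: 135 - 0.5Q = 75 + 3Q + 37, so Q_t = 6.5714. Buyers pay P_b = 131.7143; sellers receive P_s = P_b - 37 = 94.7143.
Deadweight loss is the triangle between the curves from Q_t to Q*: (1/2)(17.1429 - 6.5714)(37) = 195.5714.

195.57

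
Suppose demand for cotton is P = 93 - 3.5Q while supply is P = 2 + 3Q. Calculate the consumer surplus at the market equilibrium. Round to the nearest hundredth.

343.00

Set 93 - 3.5Q = 2 + 3Q, which gives 91 = 6.5Q, so Q* = 14 and P* = 93 - 3.5(14) = 44.
The demand choke price is 93, so CS = (1/2)(Q*)(93 - P*) = (1/2)(14)(49) = 343.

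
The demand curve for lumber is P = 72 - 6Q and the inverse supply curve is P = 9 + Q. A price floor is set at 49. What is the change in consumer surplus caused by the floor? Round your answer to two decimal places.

-198.92

Without the control, 72 - 6Q = 9 + Q so Q* = 9 and P* = 18.
At P = 49, buyers demand (72 - 49)/6 = 3.8333 while sellers would supply more, so the quantity traded is 3.8333 at price 49.
CS goes from (1/2)(9)(54) = 243 to 44.0833 (computed as (72 - 49)(3.8333) - (1/2)(6)(3.8333)^2), a change of -198.9167.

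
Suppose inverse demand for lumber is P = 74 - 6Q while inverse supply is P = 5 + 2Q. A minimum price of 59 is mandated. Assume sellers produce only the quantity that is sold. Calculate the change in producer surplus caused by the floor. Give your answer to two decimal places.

Without the control, 74 - 6Q = 5 + 2Q so Q* = 8.625 and P* = 22.25.
At P = 59, buyers demand (74 - 59)/6 = 2.5 while sellers would supply more, so the quantity traded is 2.5 at price 59.
PS goes from (1/2)(8.625)(17.25) = 74.3906 to 128.75 (computed as (59 - 5)(2.5) - (1/2)(2)(2.5)^2), a change of 54.3594.

54.36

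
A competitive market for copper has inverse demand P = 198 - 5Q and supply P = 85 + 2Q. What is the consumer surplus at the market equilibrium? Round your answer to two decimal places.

651.48

Setting demand equal to supply, 113 = 7Q, so Q* = 16.1429 and P* = 117.2857.
Consumer surplus is the triangle under demand above P*: (1/2)(16.1429)(198 - 117.2857) = (1/2)(16.1429)(80.7143) = 651.4796.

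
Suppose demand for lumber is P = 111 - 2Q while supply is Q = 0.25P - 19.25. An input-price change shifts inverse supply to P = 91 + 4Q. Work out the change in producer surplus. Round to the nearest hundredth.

Rewriting supply in inverse form: P = 77 + 4Q.
Initial equilibrium: Q_0 = 5.6667, P_0 = 99.6667; CS_0 = (1/2)(5.6667)(11.3333) = 32.1111, PS_0 = (1/2)(5.6667)(22.6667) = 64.2222.
New equilibrium: 111 - 2Q = 91 + 4Q gives Q_1 = 3.3333, P_1 = 104.3333; CS_1 = 11.1111, PS_1 = 22.2222.
Change in producer surplus = 22.2222 - 64.2222 = -42.

-42.00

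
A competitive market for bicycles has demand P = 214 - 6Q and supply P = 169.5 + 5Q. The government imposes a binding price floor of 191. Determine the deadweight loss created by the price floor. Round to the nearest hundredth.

Without the control, 214 - 6Q = 169.5 + 5Q so Q* = 4.0455 and P* = 189.7273.
At the floor price 191, quantity demanded is (214 - 191)/6 = 3.8333; demand is the short side, so Q = 3.8333 trades at P = 191.
At Q = 3.8333 the demand price is 191 and the supply price is 188.6667. Deadweight loss is the triangle between the curves from 3.8333 to 4.0455: (1/2)(191 - 188.6667)(4.0455 - 3.8333) = 0.2475.

0.25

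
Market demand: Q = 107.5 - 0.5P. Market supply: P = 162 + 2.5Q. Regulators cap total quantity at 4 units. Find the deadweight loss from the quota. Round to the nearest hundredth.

136.11

Rewriting demand in inverse form: P = 215 - 2Q.
Unrestricted equilibrium: Q* = (215 - 162)/(2 + 2.5) = 11.7778.
At Q = 4 the demand price is 215 - 2(4) = 207 and the supply price is 162 + 2.5(4) = 172.
Deadweight loss is the triangle between the curves from 4 to 11.7778: (1/2)(207 - 172)(11.7778 - 4) = 136.1111.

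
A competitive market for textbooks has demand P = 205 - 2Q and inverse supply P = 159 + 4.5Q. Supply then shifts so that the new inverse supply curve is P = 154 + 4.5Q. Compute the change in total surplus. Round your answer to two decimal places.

Initial equilibrium: Q_0 = 7.0769, P_0 = 190.8462; CS_0 = (1/2)(7.0769)(14.1538) = 50.0828, PS_0 = (1/2)(7.0769)(31.8462) = 112.6864.
New equilibrium: 205 - 2Q = 154 + 4.5Q gives Q_1 = 7.8462, P_1 = 189.3077; CS_1 = 61.5621, PS_1 = 138.5148.
Change in total surplus = (61.5621 + 138.5148) - (50.0828 + 112.6864) = 37.3077.

37.31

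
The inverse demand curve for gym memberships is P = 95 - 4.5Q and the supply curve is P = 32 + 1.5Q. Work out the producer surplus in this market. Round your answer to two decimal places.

Set 95 - 4.5Q = 32 + 1.5Q, which gives 63 = 6Q, so Q* = 10.5 and P* = 95 - 4.5(10.5) = 47.75.
PS is the area between P* and the supply curve from 0 to Q*: (1/2)(10.5)(15.75) = 82.6875.

82.69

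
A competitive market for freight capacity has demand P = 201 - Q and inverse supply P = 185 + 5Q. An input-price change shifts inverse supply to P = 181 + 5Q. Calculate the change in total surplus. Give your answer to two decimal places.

12.00

Initial equilibrium: Q_0 = 2.6667, P_0 = 198.3333; CS_0 = (1/2)(2.6667)(2.6667) = 3.5556, PS_0 = (1/2)(2.6667)(13.3333) = 17.7778.
New equilibrium: 201 - Q = 181 + 5Q gives Q_1 = 3.3333, P_1 = 197.6667; CS_1 = 5.5556, PS_1 = 27.7778.
Change in total surplus = (5.5556 + 27.7778) - (3.5556 + 17.7778) = 12.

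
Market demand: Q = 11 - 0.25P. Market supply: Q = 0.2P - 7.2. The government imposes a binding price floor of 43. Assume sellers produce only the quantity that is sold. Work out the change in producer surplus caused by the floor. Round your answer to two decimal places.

Rewriting demand in inverse form: P = 44 - 4Q.
Rewriting supply in inverse form: P = 36 + 5Q.
Without the control, 44 - 4Q = 36 + 5Q so Q* = 0.8889 and P* = 40.4444.
At the floor price 43, quantity demanded is (44 - 43)/4 = 0.25; demand is the short side, so Q = 0.25 trades at P = 43.
PS goes from (1/2)(0.8889)(4.4444) = 1.9753 to 1.5938 (computed as (43 - 36)(0.25) - (1/2)(5)(0.25)^2), a change of -0.3816.

-0.38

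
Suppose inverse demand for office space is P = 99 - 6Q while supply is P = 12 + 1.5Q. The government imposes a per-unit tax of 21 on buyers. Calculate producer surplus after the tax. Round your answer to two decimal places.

58.08

Without the tax, 99 - 6Q = 12 + 1.5Q so Q* = 11.6 and P* = 29.4.
A tax on buyers shifts demand down by 21: (99 - 21) - 6Q = 12 + 1.5Q, so Q_t = 8.8. Buyers pay P_b = 46.2; sellers receive P_s = P_b - 21 = 25.2.
Producer surplus is the triangle above supply below P_s: (1/2)(8.8)(25.2 - 12) = 58.08.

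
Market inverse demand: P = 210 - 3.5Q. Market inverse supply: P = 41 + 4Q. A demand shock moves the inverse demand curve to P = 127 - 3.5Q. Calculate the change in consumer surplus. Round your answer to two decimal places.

Initial equilibrium: Q_0 = 22.5333, P_0 = 131.1333; CS_0 = (1/2)(22.5333)(78.8667) = 888.5644, PS_0 = (1/2)(22.5333)(90.1333) = 1015.5022.
New equilibrium: 127 - 3.5Q = 41 + 4Q gives Q_1 = 11.4667, P_1 = 86.8667; CS_1 = 230.0978, PS_1 = 262.9689.
Change in consumer surplus = 230.0978 - 888.5644 = -658.4667.

-658.47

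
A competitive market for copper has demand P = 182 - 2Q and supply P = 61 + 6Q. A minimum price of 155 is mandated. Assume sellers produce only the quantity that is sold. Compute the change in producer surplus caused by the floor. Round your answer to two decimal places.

Free-market equilibrium: 182 - 2Q = 61 + 6Q gives Q* = 15.125, P* = 151.75.
At the floor price 155, quantity demanded is (182 - 155)/2 = 13.5; demand is the short side, so Q = 13.5 trades at P = 155.
PS goes from (1/2)(15.125)(90.75) = 686.2969 to 722.25 (computed as (155 - 61)(13.5) - (1/2)(6)(13.5)^2), a change of 35.9531.

35.95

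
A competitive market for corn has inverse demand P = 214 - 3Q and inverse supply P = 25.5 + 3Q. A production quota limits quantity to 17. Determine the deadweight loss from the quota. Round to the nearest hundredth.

623.52

Without the quota, 214 - 3Q = 25.5 + 3Q gives Q* = 31.4167.
At Q = 17 the demand price is 214 - 3(17) = 163 and the supply price is 25.5 + 3(17) = 76.5.
DWL = (1/2)(gap between curves at 17) x (Q* - 17) = (1/2)(86.5)(14.4167) = 623.5208.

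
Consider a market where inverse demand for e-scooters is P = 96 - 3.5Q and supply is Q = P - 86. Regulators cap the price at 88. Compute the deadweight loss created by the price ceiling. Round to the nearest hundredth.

0.11

Rewriting supply in inverse form: P = 86 + Q.
Without the control, 96 - 3.5Q = 86 + Q so Q* = 2.2222 and P* = 88.2222.
At P = 88, sellers supply (88 - 86)/1 = 2 while buyers want more, so the quantity traded is 2 at price 88.
At Q = 2 the demand price is 89 and the supply price is 88. Deadweight loss is the triangle between the curves from 2 to 2.2222: (1/2)(89 - 88)(2.2222 - 2) = 0.1111.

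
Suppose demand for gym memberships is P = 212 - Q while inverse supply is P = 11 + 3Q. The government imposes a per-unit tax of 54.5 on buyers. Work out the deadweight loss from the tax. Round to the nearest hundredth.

371.28

Without the tax, 212 - Q = 11 + 3Q so Q* = 50.25 and P* = 161.75.
A tax on buyers shifts demand down by 54.5: (212 - 54.5) - Q = 11 + 3Q, so Q_t = 36.625. Buyers pay P_b = 175.375; sellers receive P_s = P_b - 54.5 = 120.875.
Deadweight loss is the triangle between the curves from Q_t to Q*: (1/2)(50.25 - 36.625)(54.5) = 371.2812.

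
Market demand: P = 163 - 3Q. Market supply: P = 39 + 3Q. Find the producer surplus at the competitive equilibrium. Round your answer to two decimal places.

Set 163 - 3Q = 39 + 3Q, which gives 124 = 6Q, so Q* = 20.6667 and P* = 163 - 3(20.6667) = 101.
Producer surplus is the triangle above supply below P*: (1/2)(20.6667)(101 - 39) = (1/2)(20.6667)(62) = 640.6667.

640.67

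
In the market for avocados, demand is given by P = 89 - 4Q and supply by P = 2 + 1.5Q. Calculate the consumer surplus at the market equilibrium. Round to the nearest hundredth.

500.43

Equilibrium: 89 - 4Q = 2 + 1.5Q, so Q* = 15.8182 and P* = 25.7273.
CS is the area between the demand curve and P* from 0 to Q*: (1/2)(15.8182)(63.2727) = 500.4298.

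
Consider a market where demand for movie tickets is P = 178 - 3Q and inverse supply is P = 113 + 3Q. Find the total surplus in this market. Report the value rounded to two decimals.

Equilibrium: 178 - 3Q = 113 + 3Q, so Q* = 10.8333 and P* = 145.5.
CS = (1/2)(10.8333)(32.5) = 176.0417 and PS = (1/2)(10.8333)(32.5) = 176.0417, so total surplus = 352.0833.

352.08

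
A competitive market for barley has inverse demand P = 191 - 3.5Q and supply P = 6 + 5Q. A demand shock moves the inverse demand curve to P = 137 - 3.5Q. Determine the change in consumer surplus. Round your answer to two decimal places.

-413.31

Initial equilibrium: Q_0 = 21.7647, P_0 = 114.8235; CS_0 = (1/2)(21.7647)(76.1765) = 828.9792, PS_0 = (1/2)(21.7647)(108.8235) = 1184.2561.
New equilibrium: 137 - 3.5Q = 6 + 5Q gives Q_1 = 15.4118, P_1 = 83.0588; CS_1 = 415.6644, PS_1 = 593.8062.
Change in consumer surplus = 415.6644 - 828.9792 = -413.3149.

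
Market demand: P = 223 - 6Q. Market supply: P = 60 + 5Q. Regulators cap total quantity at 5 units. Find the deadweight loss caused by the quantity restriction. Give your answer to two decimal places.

530.18

Unrestricted equilibrium: Q* = (223 - 60)/(6 + 5) = 14.8182.
At Q = 5 the demand price is 223 - 6(5) = 193 and the supply price is 60 + 5(5) = 85.
Deadweight loss is the triangle between the curves from 5 to 14.8182: (1/2)(193 - 85)(14.8182 - 5) = 530.1818.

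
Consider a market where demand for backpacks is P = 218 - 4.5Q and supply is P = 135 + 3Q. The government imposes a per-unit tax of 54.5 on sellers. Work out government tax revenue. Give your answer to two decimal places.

Without the tax, 218 - 4.5Q = 135 + 3Q so Q* = 11.0667 and P* = 168.2.
A tax on sellers shifts supply up by 54.5: 218 - 4.5Q = 135 + 3Q + 54.5, so Q_t = 3.8. Buyers pay P_b = 200.9; sellers receive P_s = P_b - 54.5 = 146.4.
Tax revenue = t x Q_t = 54.5 x 3.8 = 207.1.

207.10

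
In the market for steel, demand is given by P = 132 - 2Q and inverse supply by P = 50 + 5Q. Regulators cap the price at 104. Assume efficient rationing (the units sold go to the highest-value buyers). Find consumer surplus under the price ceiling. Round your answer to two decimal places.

185.76

Free-market equilibrium: 132 - 2Q = 50 + 5Q gives Q* = 11.7143, P* = 108.5714.
At P = 104, sellers supply (104 - 50)/5 = 10.8 while buyers want more, so the quantity traded is 10.8 at price 104.
The demand price at Q = 10.8 is 110.4. CS is the trapezoid between demand and 104 over [0, 10.8]: (1/2)[(132 - 104) + (110.4 - 104)](10.8) = 185.76.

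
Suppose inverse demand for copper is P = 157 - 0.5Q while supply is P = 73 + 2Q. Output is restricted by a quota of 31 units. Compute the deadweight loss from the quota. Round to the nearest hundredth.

8.45

Unrestricted equilibrium: Q* = (157 - 73)/(0.5 + 2) = 33.6.
At Q = 31 the demand price is 157 - 0.5(31) = 141.5 and the supply price is 73 + 2(31) = 135.
DWL = (1/2)(gap between curves at 31) x (Q* - 31) = (1/2)(6.5)(2.6) = 8.45.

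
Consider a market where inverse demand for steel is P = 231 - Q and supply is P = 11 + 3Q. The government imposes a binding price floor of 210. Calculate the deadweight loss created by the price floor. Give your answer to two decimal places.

2312.00

Without the control, 231 - Q = 11 + 3Q so Q* = 55 and P* = 176.
At P = 210, buyers demand (231 - 210)/1 = 21 while sellers would supply more, so the quantity traded is 21 at price 210.
At Q = 21 the demand price is 210 and the supply price is 74. Deadweight loss is the triangle between the curves from 21 to 55: (1/2)(210 - 74)(55 - 21) = 2312.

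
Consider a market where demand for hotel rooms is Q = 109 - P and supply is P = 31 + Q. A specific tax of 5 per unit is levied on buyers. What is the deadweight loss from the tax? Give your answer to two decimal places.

6.25

Rewriting demand in inverse form: P = 109 - Q.
Pre-tax equilibrium: 109 - Q = 31 + Q gives Q* = 39, P* = 70.
With the tax, buyers' net willingness to pay falls by 5: (109 - 5) - Q = 31 + Q, so Q_t = 36.5. Buyers pay P_b = 72.5; sellers receive P_s = P_b - 5 = 67.5.
Deadweight loss is the triangle between the curves from Q_t to Q*: (1/2)(39 - 36.5)(5) = 6.25.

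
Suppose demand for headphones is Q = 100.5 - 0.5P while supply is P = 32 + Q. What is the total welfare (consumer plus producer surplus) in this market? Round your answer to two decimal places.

Rewriting demand in inverse form: P = 201 - 2Q.
Equilibrium: 201 - 2Q = 32 + Q, so Q* = 56.3333 and P* = 88.3333.
Total surplus is the full triangle between the curves from 0 to Q*: (1/2)(56.3333)(201 - 32) = 4760.1667.

4760.17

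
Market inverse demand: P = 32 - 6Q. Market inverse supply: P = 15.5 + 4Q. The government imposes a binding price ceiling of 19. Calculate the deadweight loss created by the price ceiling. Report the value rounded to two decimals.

Free-market equilibrium: 32 - 6Q = 15.5 + 4Q gives Q* = 1.65, P* = 22.1.
At the ceiling price 19, quantity supplied is (19 - 15.5)/4 = 0.875; supply is the short side, so Q = 0.875 trades at P = 19.
The lost-trades triangle has base Q* - 0.875 = 0.775 and height equal to the gap between the curves at Q = 0.875, which is 26.75 - 19 = 7.75. DWL = (1/2)(0.775)(7.75) = 3.0031.

3.00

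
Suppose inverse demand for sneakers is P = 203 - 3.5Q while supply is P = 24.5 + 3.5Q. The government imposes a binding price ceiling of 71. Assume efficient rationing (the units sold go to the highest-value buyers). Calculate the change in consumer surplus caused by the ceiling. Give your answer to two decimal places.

306.88

Without the control, 203 - 3.5Q = 24.5 + 3.5Q so Q* = 25.5 and P* = 113.75.
At P = 71, sellers supply (71 - 24.5)/3.5 = 13.2857 while buyers want more, so the quantity traded is 13.2857 at price 71.
CS goes from (1/2)(25.5)(89.25) = 1137.9375 to 1444.8214 (computed as (203 - 71)(13.2857) - (1/2)(3.5)(13.2857)^2), a change of 306.8839.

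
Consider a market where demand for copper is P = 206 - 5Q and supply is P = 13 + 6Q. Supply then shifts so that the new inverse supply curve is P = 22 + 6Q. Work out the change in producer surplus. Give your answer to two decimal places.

-84.12

Initial equilibrium: Q_0 = 17.5455, P_0 = 118.2727; CS_0 = (1/2)(17.5455)(87.7273) = 769.6074, PS_0 = (1/2)(17.5455)(105.2727) = 923.5289.
New equilibrium: 206 - 5Q = 22 + 6Q gives Q_1 = 16.7273, P_1 = 122.3636; CS_1 = 699.5041, PS_1 = 839.405.
Change in producer surplus = 839.405 - 923.5289 = -84.124.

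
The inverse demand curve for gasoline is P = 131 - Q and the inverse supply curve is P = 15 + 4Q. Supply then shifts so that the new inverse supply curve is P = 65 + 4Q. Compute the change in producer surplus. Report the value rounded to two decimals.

-728.00

Initial equilibrium: Q_0 = 23.2, P_0 = 107.8; CS_0 = (1/2)(23.2)(23.2) = 269.12, PS_0 = (1/2)(23.2)(92.8) = 1076.48.
New equilibrium: 131 - Q = 65 + 4Q gives Q_1 = 13.2, P_1 = 117.8; CS_1 = 87.12, PS_1 = 348.48.
Change in producer surplus = 348.48 - 1076.48 = -728.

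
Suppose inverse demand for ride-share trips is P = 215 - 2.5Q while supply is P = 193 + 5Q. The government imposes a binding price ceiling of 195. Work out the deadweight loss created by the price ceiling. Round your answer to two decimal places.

24.07

Without the control, 215 - 2.5Q = 193 + 5Q so Q* = 2.9333 and P* = 207.6667.
At P = 195, sellers supply (195 - 193)/5 = 0.4 while buyers want more, so the quantity traded is 0.4 at price 195.
At Q = 0.4 the demand price is 214 and the supply price is 195. Deadweight loss is the triangle between the curves from 0.4 to 2.9333: (1/2)(214 - 195)(2.9333 - 0.4) = 24.0667.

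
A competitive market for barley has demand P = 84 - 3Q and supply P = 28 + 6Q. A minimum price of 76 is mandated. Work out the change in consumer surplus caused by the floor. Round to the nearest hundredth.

-47.41

Free-market equilibrium: 84 - 3Q = 28 + 6Q gives Q* = 6.2222, P* = 65.3333.
At P = 76, buyers demand (84 - 76)/3 = 2.6667 while sellers would supply more, so the quantity traded is 2.6667 at price 76.
CS goes from (1/2)(6.2222)(18.6667) = 58.0741 to 10.6667 (computed as (84 - 76)(2.6667) - (1/2)(3)(2.6667)^2), a change of -47.4074.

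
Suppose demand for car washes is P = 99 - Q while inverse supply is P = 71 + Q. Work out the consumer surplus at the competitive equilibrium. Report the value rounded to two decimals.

Equilibrium: 99 - Q = 71 + Q, so Q* = 14 and P* = 85.
CS is the area between the demand curve and P* from 0 to Q*: (1/2)(14)(14) = 98.

98.00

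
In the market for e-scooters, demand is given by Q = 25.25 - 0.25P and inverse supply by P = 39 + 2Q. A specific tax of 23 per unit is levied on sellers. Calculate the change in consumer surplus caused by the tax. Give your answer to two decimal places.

-129.06

Rewriting demand in inverse form: P = 101 - 4Q.
Without the tax, 101 - 4Q = 39 + 2Q so Q* = 10.3333 and P* = 59.6667.
A tax on sellers shifts supply up by 23: 101 - 4Q = 39 + 2Q + 23, so Q_t = 6.5. Buyers pay P_b = 75; sellers receive P_s = P_b - 23 = 52.
CS falls from (1/2)(10.3333)(41.3333) = 213.5556 to (1/2)(6.5)(26) = 84.5, a change of -129.0556.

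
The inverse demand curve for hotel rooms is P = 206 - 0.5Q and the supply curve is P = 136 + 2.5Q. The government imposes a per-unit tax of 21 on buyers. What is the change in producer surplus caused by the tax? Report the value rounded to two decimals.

Pre-tax equilibrium: 206 - 0.5Q = 136 + 2.5Q gives Q* = 23.3333, P* = 194.3333.
With the tax, buyers' net willingness to pay falls by 21: (206 - 21) - 0.5Q = 136 + 2.5Q, so Q_t = 16.3333. Buyers pay P_b = 197.8333; sellers receive P_s = P_b - 21 = 176.8333.
PS falls from (1/2)(23.3333)(58.3333) = 680.5556 to (1/2)(16.3333)(40.8333) = 333.4722, a change of -347.0833.

-347.08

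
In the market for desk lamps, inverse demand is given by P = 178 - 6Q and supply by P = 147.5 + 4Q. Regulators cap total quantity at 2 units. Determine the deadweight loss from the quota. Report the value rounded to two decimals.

Unrestricted equilibrium: Q* = (178 - 147.5)/(6 + 4) = 3.05.
At Q = 2 the demand price is 178 - 6(2) = 166 and the supply price is 147.5 + 4(2) = 155.5.
DWL = (1/2)(gap between curves at 2) x (Q* - 2) = (1/2)(10.5)(1.05) = 5.5125.

5.51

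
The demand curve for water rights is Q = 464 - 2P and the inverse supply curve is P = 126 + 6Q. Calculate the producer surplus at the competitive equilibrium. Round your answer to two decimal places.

797.82

Rewriting demand in inverse form: P = 232 - 0.5Q.
Equilibrium: 232 - 0.5Q = 126 + 6Q, so Q* = 16.3077 and P* = 223.8462.
PS is the area between P* and the supply curve from 0 to Q*: (1/2)(16.3077)(97.8462) = 797.8225.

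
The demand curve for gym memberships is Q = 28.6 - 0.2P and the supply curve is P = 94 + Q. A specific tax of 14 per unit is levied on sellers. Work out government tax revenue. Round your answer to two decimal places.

Rewriting demand in inverse form: P = 143 - 5Q.
Without the tax, 143 - 5Q = 94 + Q so Q* = 8.1667 and P* = 102.1667.
A tax on sellers shifts supply up by 14: 143 - 5Q = 94 + Q + 14, so Q_t = 5.8333. Buyers pay P_b = 113.8333; sellers receive P_s = P_b - 14 = 99.8333.
Tax revenue = t x Q_t = 14 x 5.8333 = 81.6667.

81.67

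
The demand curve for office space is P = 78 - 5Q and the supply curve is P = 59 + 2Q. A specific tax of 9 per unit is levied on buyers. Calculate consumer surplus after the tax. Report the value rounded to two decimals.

5.10

Without the tax, 78 - 5Q = 59 + 2Q so Q* = 2.7143 and P* = 64.4286.
With the tax, buyers' net willingness to pay falls by 9: (78 - 9) - 5Q = 59 + 2Q, so Q_t = 1.4286. Buyers pay P_b = 70.8571; sellers receive P_s = P_b - 9 = 61.8571.
CS = (1/2)(Q_t)(78 - P_b) = (1/2)(1.4286)(7.1429) = 5.102.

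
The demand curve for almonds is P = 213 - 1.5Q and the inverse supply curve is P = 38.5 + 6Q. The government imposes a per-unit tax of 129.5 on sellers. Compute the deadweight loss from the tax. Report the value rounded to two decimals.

1118.02

Without the tax, 213 - 1.5Q = 38.5 + 6Q so Q* = 23.2667 and P* = 178.1.
With the tax, sellers need 129.5 more per unit: 213 - 1.5Q = 38.5 + 6Q + 129.5, so Q_t = 6. Buyers pay P_b = 204; sellers receive P_s = P_b - 129.5 = 74.5.
The welfare triangle lost has base Q* - Q_t = 17.2667 and height t = 129.5, so DWL = (1/2)(17.2667)(129.5) = 1118.0167.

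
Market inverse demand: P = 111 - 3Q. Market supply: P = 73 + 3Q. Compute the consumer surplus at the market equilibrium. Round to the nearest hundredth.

60.17

Set 111 - 3Q = 73 + 3Q, which gives 38 = 6Q, so Q* = 6.3333 and P* = 111 - 3(6.3333) = 92.
Consumer surplus is the triangle under demand above P*: (1/2)(6.3333)(111 - 92) = (1/2)(6.3333)(19) = 60.1667.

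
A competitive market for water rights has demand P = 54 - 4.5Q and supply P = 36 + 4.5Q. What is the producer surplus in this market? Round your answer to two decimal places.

Equilibrium: 54 - 4.5Q = 36 + 4.5Q, so Q* = 2 and P* = 45.
The supply curve's price intercept is 36, so PS = (1/2)(Q*)(P* - 36) = (1/2)(2)(9) = 9.

9.00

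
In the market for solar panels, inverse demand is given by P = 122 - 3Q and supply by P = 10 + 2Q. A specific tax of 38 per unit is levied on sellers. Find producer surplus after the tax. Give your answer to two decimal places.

219.04

Pre-tax equilibrium: 122 - 3Q = 10 + 2Q gives Q* = 22.4, P* = 54.8.
With the tax, sellers need 38 more per unit: 122 - 3Q = 10 + 2Q + 38, so Q_t = 14.8. Buyers pay P_b = 77.6; sellers receive P_s = P_b - 38 = 39.6.
PS = (1/2)(Q_t)(P_s - 10) = (1/2)(14.8)(29.6) = 219.04.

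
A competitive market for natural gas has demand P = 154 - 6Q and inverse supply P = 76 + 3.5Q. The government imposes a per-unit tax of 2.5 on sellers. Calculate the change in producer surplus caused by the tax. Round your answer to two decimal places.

Without the tax, 154 - 6Q = 76 + 3.5Q so Q* = 8.2105 and P* = 104.7368.
With the tax, sellers need 2.5 more per unit: 154 - 6Q = 76 + 3.5Q + 2.5, so Q_t = 7.9474. Buyers pay P_b = 106.3158; sellers receive P_s = P_b - 2.5 = 103.8158.
Producers lose the trapezoid between P_s and P* out to Q_t plus the triangle from Q_t to Q*: change in PS = 110.5312 - 117.9723 = -7.4411.

-7.44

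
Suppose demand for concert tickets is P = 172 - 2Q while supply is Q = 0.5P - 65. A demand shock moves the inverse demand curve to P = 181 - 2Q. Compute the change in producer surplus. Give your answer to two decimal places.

Rewriting supply in inverse form: P = 130 + 2Q.
Initial equilibrium: Q_0 = 10.5, P_0 = 151; CS_0 = (1/2)(10.5)(21) = 110.25, PS_0 = (1/2)(10.5)(21) = 110.25.
New equilibrium: 181 - 2Q = 130 + 2Q gives Q_1 = 12.75, P_1 = 155.5; CS_1 = 162.5625, PS_1 = 162.5625.
Change in producer surplus = 162.5625 - 110.25 = 52.3125.

52.31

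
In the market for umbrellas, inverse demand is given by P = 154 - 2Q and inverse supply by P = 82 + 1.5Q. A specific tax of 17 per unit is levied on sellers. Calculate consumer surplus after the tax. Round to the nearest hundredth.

246.94

Pre-tax equilibrium: 154 - 2Q = 82 + 1.5Q gives Q* = 20.5714, P* = 112.8571.
With the tax, sellers need 17 more per unit: 154 - 2Q = 82 + 1.5Q + 17, so Q_t = 15.7143. Buyers pay P_b = 122.5714; sellers receive P_s = P_b - 17 = 105.5714.
Consumer surplus is the triangle under demand above P_b: (1/2)(15.7143)(154 - 122.5714) = 246.9388.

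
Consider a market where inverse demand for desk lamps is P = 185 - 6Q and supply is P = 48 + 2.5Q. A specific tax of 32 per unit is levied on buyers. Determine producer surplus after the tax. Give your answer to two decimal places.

190.74

Pre-tax equilibrium: 185 - 6Q = 48 + 2.5Q gives Q* = 16.1176, P* = 88.2941.
A tax on buyers shifts demand down by 32: (185 - 32) - 6Q = 48 + 2.5Q, so Q_t = 12.3529. Buyers pay P_b = 110.8824; sellers receive P_s = P_b - 32 = 78.8824.
PS = (1/2)(Q_t)(P_s - 48) = (1/2)(12.3529)(30.8824) = 190.7439.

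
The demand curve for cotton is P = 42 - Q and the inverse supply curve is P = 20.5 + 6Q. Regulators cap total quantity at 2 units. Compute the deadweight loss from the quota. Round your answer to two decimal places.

Without the quota, 42 - Q = 20.5 + 6Q gives Q* = 3.0714.
At Q = 2 the demand price is 42 - (2) = 40 and the supply price is 20.5 + 6(2) = 32.5.
Deadweight loss is the triangle between the curves from 2 to 3.0714: (1/2)(40 - 32.5)(3.0714 - 2) = 4.0179.

4.02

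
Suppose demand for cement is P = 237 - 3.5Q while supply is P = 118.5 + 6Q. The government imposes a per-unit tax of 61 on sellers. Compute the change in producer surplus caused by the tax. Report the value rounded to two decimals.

Without the tax, 237 - 3.5Q = 118.5 + 6Q so Q* = 12.4737 and P* = 193.3421.
A tax on sellers shifts supply up by 61: 237 - 3.5Q = 118.5 + 6Q + 61, so Q_t = 6.0526. Buyers pay P_b = 215.8158; sellers receive P_s = P_b - 61 = 154.8158.
Producers lose the trapezoid between P_s and P* out to Q_t plus the triangle from Q_t to Q*: change in PS = 109.903 - 466.7784 = -356.8753.

-356.88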